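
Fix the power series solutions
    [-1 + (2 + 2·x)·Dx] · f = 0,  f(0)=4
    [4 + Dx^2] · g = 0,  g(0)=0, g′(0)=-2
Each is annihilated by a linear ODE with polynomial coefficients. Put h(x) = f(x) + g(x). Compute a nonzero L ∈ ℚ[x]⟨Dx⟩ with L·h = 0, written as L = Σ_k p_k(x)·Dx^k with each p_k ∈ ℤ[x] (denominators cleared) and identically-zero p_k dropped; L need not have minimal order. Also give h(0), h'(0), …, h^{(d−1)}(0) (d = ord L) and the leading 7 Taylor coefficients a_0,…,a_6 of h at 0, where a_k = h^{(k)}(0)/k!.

f: a_k = 4, 2, -1/2, 1/4, -5/32, 7/64, -21/256, …
g: a_k = 0, -2, 0, 4/3, 0, -4/15, 0, …
h₀=f+g: left-lcm gives L₀, ord ≤ 3.
L = (-76 - 128·x - 64·x^2) + (120 + 376·x + 384·x^2 + 128·x^3)·Dx + (-19 - 32·x - 16·x^2)·Dx^2 + (30 + 94·x + 96·x^2 + 32·x^3)·Dx^3  (order 3).
h: a_k = 4, 0, -1/2, 19/12, -5/32, -151/960, -21/256, …
ICs: h(0) = 4, h′(0) = 0, h′′(0) = -1.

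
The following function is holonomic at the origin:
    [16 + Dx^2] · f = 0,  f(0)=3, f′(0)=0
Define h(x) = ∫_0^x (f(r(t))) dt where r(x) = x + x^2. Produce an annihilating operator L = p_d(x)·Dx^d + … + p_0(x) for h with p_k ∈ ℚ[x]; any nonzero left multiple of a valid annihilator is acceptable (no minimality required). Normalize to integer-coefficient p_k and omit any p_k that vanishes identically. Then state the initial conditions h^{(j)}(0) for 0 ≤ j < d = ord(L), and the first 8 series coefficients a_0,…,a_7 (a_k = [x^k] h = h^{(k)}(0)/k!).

f: a_k = 3, 0, -24, 0, 32, 0, -256/15, 0, …
L₀ from L_f via x↦r, Dx↦r'^{-1}Dx.
Integrate: L := L₀·Dx.
L = (16 + 96·x + 192·x^2 + 128·x^3)·Dx - 2·Dx^2 + (1 + 2·x)·Dx^3  (order 3).
h: a_k = 0, 3, 0, -8, -12, 8/5, 64/3, 2624/105, …
ICs: h(0) = 0, h′(0) = 3, h′′(0) = 0.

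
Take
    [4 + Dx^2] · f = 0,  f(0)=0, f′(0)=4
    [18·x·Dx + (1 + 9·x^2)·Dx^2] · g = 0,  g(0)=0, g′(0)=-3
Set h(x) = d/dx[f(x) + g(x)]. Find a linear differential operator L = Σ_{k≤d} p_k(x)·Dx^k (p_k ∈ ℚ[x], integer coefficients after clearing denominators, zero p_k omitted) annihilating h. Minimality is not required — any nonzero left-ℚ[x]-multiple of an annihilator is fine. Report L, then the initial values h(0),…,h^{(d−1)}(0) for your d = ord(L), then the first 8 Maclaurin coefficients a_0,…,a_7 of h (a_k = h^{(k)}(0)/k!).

L = (-3744·x + 37584·x^3 + 11664·x^5) + (-28 + 864·x^2 + 10692·x^4 + 5832·x^6)·Dx + (-936·x + 9396·x^3 + 2916·x^5)·Dx^2 + (-7 + 216·x^2 + 2673·x^4 + 1458·x^6)·Dx^3  (order 3).
h: a_k = 1, 0, 19, 0, -721/3, 0, 98399/45, 0, …
ICs: h(0) = 1, h′(0) = 0, h′′(0) = 38.

f: a_k = 0, 4, 0, -8/3, 0, 8/15, 0, -16/315, …
g: a_k = 0, -3, 0, 9, 0, -243/5, 0, 2187/7, …
Sum ⇒ L₀ = lclm(L_f,L_g) in ℚ(x)⟨Dx⟩.
h=h₀': d/dx-closure on L₀ ⇒ L.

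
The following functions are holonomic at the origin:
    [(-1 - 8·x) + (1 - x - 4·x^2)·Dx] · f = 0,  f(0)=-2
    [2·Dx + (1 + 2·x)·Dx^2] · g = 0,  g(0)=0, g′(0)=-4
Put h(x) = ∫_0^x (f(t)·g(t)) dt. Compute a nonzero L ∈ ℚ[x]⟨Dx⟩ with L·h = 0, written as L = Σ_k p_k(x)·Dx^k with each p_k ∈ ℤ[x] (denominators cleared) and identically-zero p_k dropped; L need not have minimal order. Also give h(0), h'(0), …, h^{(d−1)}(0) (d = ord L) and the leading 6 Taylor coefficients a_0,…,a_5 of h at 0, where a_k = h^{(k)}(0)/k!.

L = (10 + 32·x)·Dx + (22·x + 40·x^2)·Dx^2 + (-1 - x + 6·x^2 + 8·x^3)·Dx^3  (order 3).
h: a_k = 0, 0, 4, 0, 32/3, 16/3, …
ICs: h(0) = 0, h′(0) = 0, h′′(0) = 8.

f: a_k = -2, -2, -10, -18, -58, -130, …
g: a_k = 0, -4, 4, -16/3, 8, -64/5, …
L₀ := L_f ⊗_s L_g (sym. prod.), ord ≤ 2.
h=∫₀ˣh₀: take L = L₀·Dx.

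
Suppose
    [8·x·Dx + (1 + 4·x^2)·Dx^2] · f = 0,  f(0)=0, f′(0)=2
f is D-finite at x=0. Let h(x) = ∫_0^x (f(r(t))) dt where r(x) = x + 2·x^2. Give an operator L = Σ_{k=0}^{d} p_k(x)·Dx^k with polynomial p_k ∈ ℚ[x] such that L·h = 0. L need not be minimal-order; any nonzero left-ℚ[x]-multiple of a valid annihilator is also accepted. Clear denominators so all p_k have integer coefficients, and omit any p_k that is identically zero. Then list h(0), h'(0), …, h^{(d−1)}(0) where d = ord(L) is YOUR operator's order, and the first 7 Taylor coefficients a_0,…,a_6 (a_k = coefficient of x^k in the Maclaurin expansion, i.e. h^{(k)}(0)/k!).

f: a_k = 0, 2, 0, -8/3, 0, 32/5, 0, …
Substitute x→r, Dx→(1/r')Dx; clear ⇒ L₀.
h=∫h₀ ⇒ L = L₀·Dx.
L = (-4 + 8·x + 64·x^2 + 192·x^3 + 192·x^4)·Dx^2 + (1 + 4·x + 4·x^2 + 32·x^3 + 80·x^4 + 64·x^5)·Dx^3  (order 3).
h: a_k = 0, 0, 1, 4/3, -2/3, -16/5, -64/15, …
ICs: h(0) = 0, h′(0) = 0, h′′(0) = 2.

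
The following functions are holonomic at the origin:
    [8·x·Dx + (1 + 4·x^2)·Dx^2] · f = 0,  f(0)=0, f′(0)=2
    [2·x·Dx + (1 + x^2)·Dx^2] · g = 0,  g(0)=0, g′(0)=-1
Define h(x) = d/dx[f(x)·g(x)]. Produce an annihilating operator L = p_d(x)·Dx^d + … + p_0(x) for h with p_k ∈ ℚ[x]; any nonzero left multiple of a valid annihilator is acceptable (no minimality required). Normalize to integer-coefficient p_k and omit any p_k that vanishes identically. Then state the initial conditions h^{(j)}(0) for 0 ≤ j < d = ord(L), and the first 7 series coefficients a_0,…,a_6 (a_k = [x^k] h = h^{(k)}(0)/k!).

L = (-96·x - 800·x^3 - 1024·x^5 + 640·x^7 + 1536·x^9) + (-20 - 412·x^2 - 1440·x^4 - 896·x^6 + 2240·x^8 + 2304·x^10)·Dx + (-40·x - 280·x^3 - 480·x^5 + 272·x^7 + 1280·x^9 + 768·x^11)·Dx^2 + (-1 - 10·x^2 - 29·x^4 + 116·x^8 + 160·x^10 + 64·x^12)·Dx^3  (order 3).
h: a_k = 0, -4, 0, 40/3, 0, -692/15, 0, …
ICs: h(0) = 0, h′(0) = -4, h′′(0) = 0.

f: a_k = 0, 2, 0, -8/3, 0, 32/5, 0, …
g: a_k = 0, -1, 0, 1/3, 0, -1/5, 0, …
Product ⇒ symmetric product L₀, ord ≤ 4.
h₀' ⇒ L via d/dx closure of L₀.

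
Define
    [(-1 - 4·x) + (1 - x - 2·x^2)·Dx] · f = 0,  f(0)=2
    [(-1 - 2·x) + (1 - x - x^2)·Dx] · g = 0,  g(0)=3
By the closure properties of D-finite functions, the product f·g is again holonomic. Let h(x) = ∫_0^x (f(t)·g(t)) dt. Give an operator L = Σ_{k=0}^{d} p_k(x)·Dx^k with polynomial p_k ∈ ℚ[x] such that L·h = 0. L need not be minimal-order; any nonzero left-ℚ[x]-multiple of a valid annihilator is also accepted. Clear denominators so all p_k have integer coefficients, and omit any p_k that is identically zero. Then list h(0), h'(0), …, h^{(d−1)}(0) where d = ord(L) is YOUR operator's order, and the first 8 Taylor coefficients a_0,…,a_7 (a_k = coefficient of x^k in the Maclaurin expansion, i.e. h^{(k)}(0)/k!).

f: a_k = 2, 2, 6, 10, 22, 42, 86, 170, …
g: a_k = 3, 3, 6, 9, 15, 24, 39, 63, …
h₀=f·g: eliminate ⇒ L₀, order ≤ 1·1.
Integrate: L := L₀·Dx.
L = (-2 - 4·x + 9·x^2 + 8·x^3)·Dx + (1 - 2·x - 2·x^2 + 3·x^3 + 2·x^4)·Dx^2  (order 2).
h: a_k = 0, 6, 6, 12, 39/2, 36, 64, 822/7, …
ICs: h(0) = 0, h′(0) = 6.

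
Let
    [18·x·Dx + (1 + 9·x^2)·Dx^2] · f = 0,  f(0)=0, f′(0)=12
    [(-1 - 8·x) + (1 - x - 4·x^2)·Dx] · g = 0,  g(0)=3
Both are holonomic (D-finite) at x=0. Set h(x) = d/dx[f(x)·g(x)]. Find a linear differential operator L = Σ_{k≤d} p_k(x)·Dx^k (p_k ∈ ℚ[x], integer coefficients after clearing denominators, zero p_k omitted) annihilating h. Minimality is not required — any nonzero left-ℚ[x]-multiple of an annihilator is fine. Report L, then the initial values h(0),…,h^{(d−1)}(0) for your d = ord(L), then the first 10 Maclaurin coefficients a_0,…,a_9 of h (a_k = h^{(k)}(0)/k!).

L = (6 + 5022·x^2 + 7776·x^3 + 46656·x^4) + (21 + 186·x + 297·x^2 + 1710·x^3 + 7776·x^4 + 31104·x^5)·Dx + (-4 - 5·x - 119·x^2 + 99·x^3 - 315·x^4 + 1296·x^5 + 3888·x^6)·Dx^2  (order 2).
h: a_k = 36, 72, 216, 864, 5436, 58536/5, 17856, 2899584/35, 14742972/35, 6175800/7, …
ICs: h(0) = 36, h′(0) = 72.

f: a_k = 0, 12, 0, -36, 0, 972/5, 0, -8748/7, 0, 8748, …
g: a_k = 3, 3, 15, 27, 87, 195, 543, 1323, 3495, 8787, …
Product ⇒ symmetric product L₀, ord ≤ 2.
h=h₀': d/dx-closure on L₀ ⇒ L.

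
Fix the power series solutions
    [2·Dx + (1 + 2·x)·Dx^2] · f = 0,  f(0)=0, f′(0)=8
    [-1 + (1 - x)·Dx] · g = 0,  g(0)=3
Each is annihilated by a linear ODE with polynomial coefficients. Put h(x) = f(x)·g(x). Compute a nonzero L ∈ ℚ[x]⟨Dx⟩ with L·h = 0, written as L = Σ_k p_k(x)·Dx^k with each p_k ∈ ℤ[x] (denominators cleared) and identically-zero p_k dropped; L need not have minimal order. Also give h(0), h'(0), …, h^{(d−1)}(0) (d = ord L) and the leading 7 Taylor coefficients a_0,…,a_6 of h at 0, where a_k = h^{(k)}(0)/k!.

f: a_k = 0, 8, -8, 32/3, -16, 128/5, -128/3, …
g: a_k = 3, 3, 3, 3, 3, 3, 3, …
Product ⇒ symmetric product L₀, ord ≤ 2.
L = 2 + 6·x·Dx + (-1 - x + 2·x^2)·Dx^2  (order 2).
h: a_k = 0, 24, 0, 32, -16, 304/5, -336/5, …
ICs: h(0) = 0, h′(0) = 24.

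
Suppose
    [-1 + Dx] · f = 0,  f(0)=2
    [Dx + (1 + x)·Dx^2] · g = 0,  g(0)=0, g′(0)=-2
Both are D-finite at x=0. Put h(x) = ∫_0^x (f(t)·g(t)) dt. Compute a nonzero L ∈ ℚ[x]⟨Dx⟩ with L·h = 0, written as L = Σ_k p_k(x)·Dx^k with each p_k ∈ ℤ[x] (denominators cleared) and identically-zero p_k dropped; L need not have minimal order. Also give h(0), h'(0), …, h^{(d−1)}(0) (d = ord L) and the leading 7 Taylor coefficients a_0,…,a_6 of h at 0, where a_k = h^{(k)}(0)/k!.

f: a_k = 2, 2, 1, 1/3, 1/12, 1/60, 1/360, …
g: a_k = 0, -2, 1, -2/3, 1/2, -2/5, 1/3, …
Product ⇒ symmetric product L₀, ord ≤ 2.
Integrate: L := L₀·Dx.
L = x·Dx + (-1 - 2·x)·Dx^2 + (1 + x)·Dx^3  (order 3).
h: a_k = 0, 0, -2, -2/3, -1/3, 0, -1/20, …
ICs: h(0) = 0, h′(0) = 0, h′′(0) = -4.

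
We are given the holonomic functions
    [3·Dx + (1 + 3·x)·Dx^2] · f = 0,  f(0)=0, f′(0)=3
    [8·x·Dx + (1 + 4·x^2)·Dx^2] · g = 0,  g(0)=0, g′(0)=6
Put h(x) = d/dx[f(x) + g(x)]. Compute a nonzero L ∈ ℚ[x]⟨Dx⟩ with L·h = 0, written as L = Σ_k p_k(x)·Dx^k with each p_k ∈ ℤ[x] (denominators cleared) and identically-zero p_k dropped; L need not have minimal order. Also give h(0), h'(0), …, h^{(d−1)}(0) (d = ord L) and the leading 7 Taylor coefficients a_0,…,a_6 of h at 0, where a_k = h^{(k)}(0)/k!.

f: a_k = 0, 3, -9/2, 9, -81/4, 243/5, -243/2, …
g: a_k = 0, 6, 0, -8, 0, 96/5, 0, …
f+g: L₀ = lclm(L_f,L_g), ord ≤ 2+2.
Differentiate: ansatz ord ≤ ord L₀ ⇒ L.
L = (-24 - 216·x + 288·x^2 + 288·x^3) + (-26 - 48·x - 120·x^2 + 576·x^3 + 576·x^4)·Dx + (-3 - x + 24·x^2 + 32·x^3 + 144·x^4 + 144·x^5)·Dx^2  (order 2).
h: a_k = 9, -9, 3, -81, 339, -729, 1803, …
ICs: h(0) = 9, h′(0) = -9.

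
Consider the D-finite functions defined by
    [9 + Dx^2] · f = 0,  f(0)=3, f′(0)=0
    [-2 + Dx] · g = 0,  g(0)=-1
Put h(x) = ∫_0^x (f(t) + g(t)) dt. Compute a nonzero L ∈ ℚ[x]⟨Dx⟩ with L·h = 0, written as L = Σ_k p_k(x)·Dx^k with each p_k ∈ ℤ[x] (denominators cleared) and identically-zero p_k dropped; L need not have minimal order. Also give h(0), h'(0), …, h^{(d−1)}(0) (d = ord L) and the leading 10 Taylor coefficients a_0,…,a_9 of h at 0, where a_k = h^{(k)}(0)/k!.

f: a_k = 3, 0, -27/2, 0, 81/8, 0, -243/80, 0, 2187/4480, 0, …
g: a_k = -1, -2, -2, -4/3, -2/3, -4/15, -4/45, -8/315, -2/315, -4/2835, …
Sum ⇒ L₀ = lclm(L_f,L_g) in ℚ(x)⟨Dx⟩.
∫: right-multiply L₀ by Dx.
L = -18·Dx + 9·Dx^2 - 2·Dx^3 + Dx^4  (order 4).
h: a_k = 0, 2, -1, -31/6, -1/3, 227/120, -2/45, -2251/5040, -1/315, 19427/362880, …
ICs: h(0) = 0, h′(0) = 2, h′′(0) = -2, h′′′(0) = -31.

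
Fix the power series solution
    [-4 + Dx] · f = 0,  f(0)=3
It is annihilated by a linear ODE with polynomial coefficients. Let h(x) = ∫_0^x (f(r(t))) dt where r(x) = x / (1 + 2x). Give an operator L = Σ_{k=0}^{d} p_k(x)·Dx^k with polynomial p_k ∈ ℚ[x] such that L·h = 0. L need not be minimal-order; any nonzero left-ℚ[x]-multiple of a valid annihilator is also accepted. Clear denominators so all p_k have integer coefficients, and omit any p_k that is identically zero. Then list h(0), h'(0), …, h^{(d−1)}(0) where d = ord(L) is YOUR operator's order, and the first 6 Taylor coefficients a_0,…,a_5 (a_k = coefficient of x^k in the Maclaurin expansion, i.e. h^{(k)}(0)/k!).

L = -4·Dx + (1 + 4·x + 4·x^2)·Dx^2  (order 2).
h: a_k = 0, 3, 6, 0, -4, 32/5, …
ICs: h(0) = 0, h′(0) = 3.

f: a_k = 3, 12, 24, 32, 32, 128/5, …
Change of var in L_f (x↦r) gives L₀.
h=∫h₀ ⇒ L = L₀·Dx.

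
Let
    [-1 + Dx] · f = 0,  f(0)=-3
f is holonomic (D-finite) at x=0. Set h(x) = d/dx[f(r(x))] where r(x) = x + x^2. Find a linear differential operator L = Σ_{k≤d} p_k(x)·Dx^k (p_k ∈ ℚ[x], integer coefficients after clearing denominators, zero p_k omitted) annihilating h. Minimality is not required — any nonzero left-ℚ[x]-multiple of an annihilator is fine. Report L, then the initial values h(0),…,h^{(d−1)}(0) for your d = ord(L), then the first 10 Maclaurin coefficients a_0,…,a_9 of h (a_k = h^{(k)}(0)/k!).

L = (3 + 4·x + 4·x^2) + (-1 - 2·x)·Dx  (order 1).
h: a_k = -3, -9, -21/2, -25/2, -81/8, -331/40, -1303/240, -1979/560, -5357/2688, -19093/17280, …
ICs: h(0) = -3.

f: a_k = -3, -3, -3/2, -1/2, -1/8, -1/40, -1/240, -1/1680, -1/13440, -1/120960, …
h₀=f(r): pull back L_f along r ⇒ L₀.
h=h₀': d/dx-closure on L₀ ⇒ L.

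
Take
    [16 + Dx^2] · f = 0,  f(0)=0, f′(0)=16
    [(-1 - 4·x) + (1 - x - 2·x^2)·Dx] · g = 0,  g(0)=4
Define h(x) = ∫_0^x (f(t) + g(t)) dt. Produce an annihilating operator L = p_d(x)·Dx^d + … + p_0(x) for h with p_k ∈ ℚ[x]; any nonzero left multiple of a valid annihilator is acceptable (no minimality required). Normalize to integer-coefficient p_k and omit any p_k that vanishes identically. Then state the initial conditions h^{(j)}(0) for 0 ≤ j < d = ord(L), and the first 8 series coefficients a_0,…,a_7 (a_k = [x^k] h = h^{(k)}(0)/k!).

L = (-368 - 1408·x + 256·x^2 - 512·x^3 - 2560·x^4 - 2048·x^5)·Dx + (176 - 336·x - 384·x^2 + 1024·x^3 + 384·x^4 - 1536·x^5 - 1024·x^6)·Dx^2 + (-23 - 88·x + 16·x^2 - 32·x^3 - 160·x^4 - 128·x^5)·Dx^3 + (11 - 21·x - 24·x^2 + 64·x^3 + 24·x^4 - 96·x^5 - 64·x^6)·Dx^4  (order 4).
h: a_k = 0, 4, 10, 4, -17/3, 44/5, 886/45, 172/7, …
ICs: h(0) = 0, h′(0) = 4, h′′(0) = 20, h′′′(0) = 24.

f: a_k = 0, 16, 0, -128/3, 0, 512/15, 0, -4096/315, …
g: a_k = 4, 4, 12, 20, 44, 84, 172, 340, …
L₀ := lclm(L_f,L_g); ord L₀ ≤ 2+1.
h=∫h₀ ⇒ L = L₀·Dx.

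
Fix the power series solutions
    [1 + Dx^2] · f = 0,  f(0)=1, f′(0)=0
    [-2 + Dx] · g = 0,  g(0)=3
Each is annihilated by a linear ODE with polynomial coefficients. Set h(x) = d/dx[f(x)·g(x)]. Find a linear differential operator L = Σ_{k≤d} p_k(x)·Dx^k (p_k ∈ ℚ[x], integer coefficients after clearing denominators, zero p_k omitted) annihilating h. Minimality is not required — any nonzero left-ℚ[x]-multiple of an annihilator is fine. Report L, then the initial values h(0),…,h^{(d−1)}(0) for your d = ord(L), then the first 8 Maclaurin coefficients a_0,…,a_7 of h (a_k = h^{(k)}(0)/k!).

f: a_k = 1, 0, -1/2, 0, 1/24, 0, -1/720, 0, …
g: a_k = 3, 6, 6, 4, 2, 4/5, 4/15, 8/105, …
Product ⇒ symmetric product L₀, ord ≤ 2.
h=h₀': d/dx-closure on L₀ ⇒ L.
L = 5 - 4·Dx + Dx^2  (order 2).
h: a_k = 6, 9, 3, -7/2, -19/4, -117/40, -139/120, -527/1680, …
ICs: h(0) = 6, h′(0) = 9.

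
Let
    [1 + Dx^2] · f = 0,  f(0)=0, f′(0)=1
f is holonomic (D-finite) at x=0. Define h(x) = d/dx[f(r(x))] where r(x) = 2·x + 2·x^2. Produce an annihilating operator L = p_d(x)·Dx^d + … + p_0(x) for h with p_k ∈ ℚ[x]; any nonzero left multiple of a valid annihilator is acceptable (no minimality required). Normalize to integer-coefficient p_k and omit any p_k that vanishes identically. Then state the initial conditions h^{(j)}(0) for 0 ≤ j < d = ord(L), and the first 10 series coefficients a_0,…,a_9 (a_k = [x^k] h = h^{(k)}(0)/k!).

L = (16 + 32·x + 96·x^2 + 128·x^3 + 64·x^4) + (-6 - 12·x)·Dx + (1 + 4·x + 4·x^2)·Dx^2  (order 2).
h: a_k = 2, 4, -4, -16, -56/3, 0, 832/45, 896/45, 2272/315, -128/21, …
ICs: h(0) = 2, h′(0) = 4.

f: a_k = 0, 1, 0, -1/6, 0, 1/120, 0, -1/5040, 0, 1/362880, …
f∘r: x↦r, Dx↦Dx/r' in L_f ⇒ L₀.
Differentiate: ansatz ord ≤ ord L₀ ⇒ L.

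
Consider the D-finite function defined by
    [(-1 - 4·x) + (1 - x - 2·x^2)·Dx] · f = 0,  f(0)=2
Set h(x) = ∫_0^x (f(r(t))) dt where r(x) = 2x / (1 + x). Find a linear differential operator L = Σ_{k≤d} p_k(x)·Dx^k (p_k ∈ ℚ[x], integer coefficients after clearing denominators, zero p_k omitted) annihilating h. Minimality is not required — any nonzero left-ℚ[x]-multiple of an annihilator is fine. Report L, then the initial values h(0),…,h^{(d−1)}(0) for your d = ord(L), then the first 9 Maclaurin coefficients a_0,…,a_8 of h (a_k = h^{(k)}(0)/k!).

L = (2 + 18·x)·Dx + (-1 - x + 9·x^2 + 9·x^3)·Dx^2  (order 2).
h: a_k = 0, 2, 2, 20/3, 9, 36, 54, 1620/7, 729/2, …
ICs: h(0) = 0, h′(0) = 2.

f: a_k = 2, 2, 6, 10, 22, 42, 86, 170, 342, …
Substitute x→r, Dx→(1/r')Dx; clear ⇒ L₀.
h=∫h₀ ⇒ L = L₀·Dx.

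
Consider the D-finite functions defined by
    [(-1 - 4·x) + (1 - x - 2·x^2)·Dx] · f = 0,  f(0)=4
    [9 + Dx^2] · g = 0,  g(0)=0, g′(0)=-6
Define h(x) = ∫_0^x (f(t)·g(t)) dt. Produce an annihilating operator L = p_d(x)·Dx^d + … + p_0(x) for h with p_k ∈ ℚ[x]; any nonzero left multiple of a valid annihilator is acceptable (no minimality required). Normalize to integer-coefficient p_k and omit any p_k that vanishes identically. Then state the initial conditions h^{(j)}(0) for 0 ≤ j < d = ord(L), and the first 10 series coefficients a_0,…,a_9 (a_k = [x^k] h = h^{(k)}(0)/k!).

f: a_k = 4, 4, 12, 20, 44, 84, 172, 340, 684, 1364, …
g: a_k = 0, -6, 0, 9, 0, -81/20, 0, 243/280, 0, -243/2240, …
Product ⇒ symmetric product L₀, ord ≤ 2.
h=∫h₀ ⇒ L = L₀·Dx.
L = (-5 + 9·x + 18·x^2)·Dx + (2 + 8·x)·Dx^2 + (-1 + x + 2·x^2)·Dx^3  (order 3).
h: a_k = 0, 0, -12, -8, -9, -84/5, -287/10, -243/5, -47679/560, -31769/210, …
ICs: h(0) = 0, h′(0) = 0, h′′(0) = -24.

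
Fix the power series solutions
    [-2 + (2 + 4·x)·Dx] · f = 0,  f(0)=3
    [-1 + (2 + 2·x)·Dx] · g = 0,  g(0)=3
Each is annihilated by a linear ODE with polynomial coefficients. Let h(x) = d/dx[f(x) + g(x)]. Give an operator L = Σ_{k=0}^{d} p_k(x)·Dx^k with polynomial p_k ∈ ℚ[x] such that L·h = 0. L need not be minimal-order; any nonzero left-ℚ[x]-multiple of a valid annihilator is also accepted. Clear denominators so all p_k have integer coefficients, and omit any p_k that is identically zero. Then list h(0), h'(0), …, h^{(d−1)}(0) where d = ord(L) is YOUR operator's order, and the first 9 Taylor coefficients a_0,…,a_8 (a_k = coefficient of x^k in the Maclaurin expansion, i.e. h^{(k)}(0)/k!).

f: a_k = 3, 3, -3/2, 3/2, -15/8, 21/8, -63/16, 99/16, -1287/128, …
g: a_k = 3, 3/2, -3/8, 3/16, -15/128, 21/256, -63/1024, 99/2048, -1287/32768, …
h₀=f+g: left-lcm gives L₀, ord ≤ 2.
Derive L from L₀ (diff closure).
L = -3 + (-9 - 12·x)·Dx + (-2 - 6·x - 4·x^2)·Dx^2  (order 2).
h: a_k = 9/2, -15/4, 81/16, -255/32, 3465/256, -12285/512, 89397/2048, -330759/4096, 9903465/65536, …
ICs: h(0) = 9/2, h′(0) = -15/4.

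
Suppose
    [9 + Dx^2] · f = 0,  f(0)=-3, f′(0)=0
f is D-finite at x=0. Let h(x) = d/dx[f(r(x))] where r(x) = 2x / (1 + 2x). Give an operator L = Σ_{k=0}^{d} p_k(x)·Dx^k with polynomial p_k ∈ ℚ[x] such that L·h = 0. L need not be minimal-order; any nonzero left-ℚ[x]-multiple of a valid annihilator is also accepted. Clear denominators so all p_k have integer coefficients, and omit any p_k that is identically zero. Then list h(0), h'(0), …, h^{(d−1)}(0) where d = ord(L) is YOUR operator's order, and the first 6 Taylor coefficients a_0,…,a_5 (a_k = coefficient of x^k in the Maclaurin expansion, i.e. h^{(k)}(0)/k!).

f: a_k = -3, 0, 27/2, 0, -81/8, 0, …
Substitute x→r, Dx→(1/r')Dx; clear ⇒ L₀.
Derive L from L₀ (diff closure).
L = (60 + 96·x + 96·x^2) + (12 + 72·x + 144·x^2 + 96·x^3)·Dx + (1 + 8·x + 24·x^2 + 32·x^3 + 16·x^4)·Dx^2  (order 2).
h: a_k = 0, 108, -648, 1944, -2160, -58968/5, …
ICs: h(0) = 0, h′(0) = 108.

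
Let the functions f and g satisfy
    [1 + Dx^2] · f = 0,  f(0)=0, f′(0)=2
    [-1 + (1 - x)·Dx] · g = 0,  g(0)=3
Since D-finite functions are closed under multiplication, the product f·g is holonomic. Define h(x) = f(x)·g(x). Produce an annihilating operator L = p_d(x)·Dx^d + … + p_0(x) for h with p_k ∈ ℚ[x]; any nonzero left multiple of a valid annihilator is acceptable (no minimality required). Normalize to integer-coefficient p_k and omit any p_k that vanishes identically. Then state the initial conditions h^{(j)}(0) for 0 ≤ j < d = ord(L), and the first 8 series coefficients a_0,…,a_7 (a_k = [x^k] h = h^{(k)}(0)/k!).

f: a_k = 0, 2, 0, -1/3, 0, 1/60, 0, -1/2520, …
g: a_k = 3, 3, 3, 3, 3, 3, 3, 3, …
Product ⇒ symmetric product L₀, ord ≤ 2.
L = (-1 + x) + 2·Dx + (-1 + x)·Dx^2  (order 2).
h: a_k = 0, 6, 6, 5, 5, 101/20, 101/20, 4241/840, …
ICs: h(0) = 0, h′(0) = 6.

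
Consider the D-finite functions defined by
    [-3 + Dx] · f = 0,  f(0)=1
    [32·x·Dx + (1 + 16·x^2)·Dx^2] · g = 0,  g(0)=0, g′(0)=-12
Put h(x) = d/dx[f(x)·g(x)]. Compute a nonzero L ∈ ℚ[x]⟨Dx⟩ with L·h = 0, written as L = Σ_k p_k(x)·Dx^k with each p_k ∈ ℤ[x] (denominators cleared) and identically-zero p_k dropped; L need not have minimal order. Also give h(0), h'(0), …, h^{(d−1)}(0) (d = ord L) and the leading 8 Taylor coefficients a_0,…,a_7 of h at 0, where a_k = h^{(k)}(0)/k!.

f: a_k = 1, 3, 9/2, 9/2, 27/8, 81/40, 81/80, 243/560, …
g: a_k = 0, -12, 0, 64, 0, -3072/5, 0, 49152/7, …
f·g: L₀ = L_f ⊗_s L_g, ord ≤ 1·2.
Differentiate: ansatz ord ≤ ord L₀ ⇒ L.
L = (-69 - 576·x + 5472·x^2 - 9216·x^3 + 6912·x^4) + (14 + 288·x - 2112·x^2 + 4608·x^3 - 4608·x^4)·Dx + (3 - 32·x + 96·x^2 - 512·x^3 + 768·x^4)·Dx^2  (order 2).
h: a_k = -12, -72, 30, 552, -3669/2, -9477, 624507/20, 5158926/35, …
ICs: h(0) = -12, h′(0) = -72.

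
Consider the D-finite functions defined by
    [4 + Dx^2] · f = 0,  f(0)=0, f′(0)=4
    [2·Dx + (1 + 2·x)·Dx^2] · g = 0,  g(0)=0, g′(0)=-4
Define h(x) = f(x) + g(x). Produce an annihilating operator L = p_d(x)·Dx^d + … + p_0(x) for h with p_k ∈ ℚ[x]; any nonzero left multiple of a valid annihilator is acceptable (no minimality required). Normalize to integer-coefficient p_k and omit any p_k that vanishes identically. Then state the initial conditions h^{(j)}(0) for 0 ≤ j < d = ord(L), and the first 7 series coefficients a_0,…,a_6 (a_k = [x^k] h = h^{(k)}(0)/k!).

f: a_k = 0, 4, 0, -8/3, 0, 8/15, 0, …
g: a_k = 0, -4, 4, -16/3, 8, -64/5, 64/3, …
Weyl lclm of L_f,L_g ⇒ L₀ (ord ≤ 4).
L = (56 + 32·x + 32·x^2)·Dx + (12 + 40·x + 48·x^2 + 32·x^3)·Dx^2 + (14 + 8·x + 8·x^2)·Dx^3 + (3 + 10·x + 12·x^2 + 8·x^3)·Dx^4  (order 4).
h: a_k = 0, 0, 4, -8, 8, -184/15, 64/3, …
ICs: h(0) = 0, h′(0) = 0, h′′(0) = 8, h′′′(0) = -48.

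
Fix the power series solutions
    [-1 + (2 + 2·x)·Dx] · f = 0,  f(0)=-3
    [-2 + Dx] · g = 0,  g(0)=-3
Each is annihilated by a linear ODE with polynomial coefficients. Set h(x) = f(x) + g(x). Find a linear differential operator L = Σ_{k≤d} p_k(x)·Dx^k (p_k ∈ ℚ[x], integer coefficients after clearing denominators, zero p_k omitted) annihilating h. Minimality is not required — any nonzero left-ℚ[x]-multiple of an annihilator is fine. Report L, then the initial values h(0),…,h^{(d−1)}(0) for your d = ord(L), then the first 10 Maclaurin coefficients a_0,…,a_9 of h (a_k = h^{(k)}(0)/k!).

L = (10 + 8·x) + (-17 - 32·x - 16·x^2)·Dx + (6 + 14·x + 8·x^2)·Dx^2  (order 2).
h: a_k = -6, -15/2, -45/8, -67/16, -241/128, -1129/1280, -3151/15360, -26779/215040, 69599/3440640, -2289169/61931520, …
ICs: h(0) = -6, h′(0) = -15/2.

f: a_k = -3, -3/2, 3/8, -3/16, 15/128, -21/256, 63/1024, -99/2048, 1287/32768, -2145/65536, …
g: a_k = -3, -6, -6, -4, -2, -4/5, -4/15, -8/105, -2/105, -4/945, …
f+g: L₀ = lclm(L_f,L_g), ord ≤ 1+1.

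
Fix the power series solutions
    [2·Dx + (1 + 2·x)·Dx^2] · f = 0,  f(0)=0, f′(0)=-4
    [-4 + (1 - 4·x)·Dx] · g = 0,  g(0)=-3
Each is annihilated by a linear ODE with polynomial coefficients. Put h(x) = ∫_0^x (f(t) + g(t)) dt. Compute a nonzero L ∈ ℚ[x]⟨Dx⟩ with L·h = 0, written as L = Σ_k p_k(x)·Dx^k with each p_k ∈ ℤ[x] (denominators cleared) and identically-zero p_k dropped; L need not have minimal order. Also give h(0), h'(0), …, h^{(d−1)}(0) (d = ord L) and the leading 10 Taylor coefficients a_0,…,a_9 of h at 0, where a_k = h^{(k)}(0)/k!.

f: a_k = 0, -4, 4, -16/3, 8, -64/5, 64/3, -256/7, 64, -1024/9, …
g: a_k = -3, -12, -48, -192, -768, -3072, -12288, -49152, -196608, -786432, …
Weyl lclm of L_f,L_g ⇒ L₀ (ord ≤ 3).
h=∫₀ˣh₀: take L = L₀·Dx.
L = (-128 - 64·x)·Dx^2 + (-44 - 224·x - 128·x^2)·Dx^3 + (5 - 6·x - 48·x^2 - 32·x^3)·Dx^4  (order 4).
h: a_k = 0, -3, -8, -44/3, -148/3, -152, -7712/15, -36800/21, -43040/7, -196544/9, …
ICs: h(0) = 0, h′(0) = -3, h′′(0) = -16, h′′′(0) = -88.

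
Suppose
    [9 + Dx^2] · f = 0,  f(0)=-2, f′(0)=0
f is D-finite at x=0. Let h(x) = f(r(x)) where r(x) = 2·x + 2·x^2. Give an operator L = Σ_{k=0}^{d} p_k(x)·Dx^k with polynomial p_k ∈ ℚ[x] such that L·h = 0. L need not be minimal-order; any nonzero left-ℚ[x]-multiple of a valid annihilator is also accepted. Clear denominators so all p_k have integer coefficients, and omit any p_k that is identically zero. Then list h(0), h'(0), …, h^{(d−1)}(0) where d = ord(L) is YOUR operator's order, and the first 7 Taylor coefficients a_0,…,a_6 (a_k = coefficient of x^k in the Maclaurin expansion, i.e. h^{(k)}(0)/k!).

L = (36 + 216·x + 432·x^2 + 288·x^3) - 2·Dx + (1 + 2·x)·Dx^2  (order 2).
h: a_k = -2, 0, 36, 72, -72, -432, -2592/5, …
ICs: h(0) = -2, h′(0) = 0.

f: a_k = -2, 0, 9, 0, -27/4, 0, 81/40, …
Change of var in L_f (x↦r) gives L₀.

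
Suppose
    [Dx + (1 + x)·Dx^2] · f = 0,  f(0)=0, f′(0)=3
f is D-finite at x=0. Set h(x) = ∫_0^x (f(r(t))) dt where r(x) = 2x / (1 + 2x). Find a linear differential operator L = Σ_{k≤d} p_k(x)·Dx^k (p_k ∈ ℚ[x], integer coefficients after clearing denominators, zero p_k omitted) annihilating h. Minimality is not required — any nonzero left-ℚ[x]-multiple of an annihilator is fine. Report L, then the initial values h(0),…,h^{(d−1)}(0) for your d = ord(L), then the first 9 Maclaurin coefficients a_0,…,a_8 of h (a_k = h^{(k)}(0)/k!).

L = (6 + 16·x)·Dx^2 + (1 + 6·x + 8·x^2)·Dx^3  (order 3).
h: a_k = 0, 0, 3, -6, 14, -36, 496/5, -288, 6096/7, …
ICs: h(0) = 0, h′(0) = 0, h′′(0) = 6.

f: a_k = 0, 3, -3/2, 1, -3/4, 3/5, -1/2, 3/7, -3/8, …
h₀=f(r): pull back L_f along r ⇒ L₀.
h=∫h₀ ⇒ L = L₀·Dx.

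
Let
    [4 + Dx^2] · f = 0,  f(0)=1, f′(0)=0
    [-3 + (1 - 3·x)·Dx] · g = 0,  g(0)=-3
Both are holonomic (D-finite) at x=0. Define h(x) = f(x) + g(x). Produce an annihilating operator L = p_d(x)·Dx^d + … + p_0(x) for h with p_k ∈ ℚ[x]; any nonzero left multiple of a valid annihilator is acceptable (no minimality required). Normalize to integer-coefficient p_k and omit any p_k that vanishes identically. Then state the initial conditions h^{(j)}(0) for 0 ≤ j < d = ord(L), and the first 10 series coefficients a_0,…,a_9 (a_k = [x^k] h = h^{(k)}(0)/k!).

f: a_k = 1, 0, -2, 0, 2/3, 0, -4/45, 0, 2/315, 0, …
g: a_k = -3, -9, -27, -81, -243, -729, -2187, -6561, -19683, -59049, …
Weyl lclm of L_f,L_g ⇒ L₀ (ord ≤ 3).
L = (-348 + 144·x - 216·x^2) + (44 - 180·x + 216·x^2 - 216·x^3)·Dx + (-87 + 36·x - 54·x^2)·Dx^2 + (11 - 45·x + 54·x^2 - 54·x^3)·Dx^3  (order 3).
h: a_k = -2, -9, -29, -81, -727/3, -729, -98419/45, -6561, -6200143/315, -59049, …
ICs: h(0) = -2, h′(0) = -9, h′′(0) = -58.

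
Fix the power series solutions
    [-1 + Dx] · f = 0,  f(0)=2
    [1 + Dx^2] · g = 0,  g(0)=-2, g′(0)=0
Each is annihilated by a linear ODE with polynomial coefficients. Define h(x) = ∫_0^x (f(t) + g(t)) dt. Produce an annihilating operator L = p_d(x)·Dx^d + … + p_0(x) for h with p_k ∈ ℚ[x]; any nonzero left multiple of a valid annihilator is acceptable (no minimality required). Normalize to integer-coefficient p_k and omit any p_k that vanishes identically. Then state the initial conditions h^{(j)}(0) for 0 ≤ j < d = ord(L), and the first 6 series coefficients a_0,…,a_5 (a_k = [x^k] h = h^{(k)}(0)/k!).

L = -Dx + Dx^2 - Dx^3 + Dx^4  (order 4).
h: a_k = 0, 0, 1, 2/3, 1/12, 0, …
ICs: h(0) = 0, h′(0) = 0, h′′(0) = 2, h′′′(0) = 4.

f: a_k = 2, 2, 1, 1/3, 1/12, 1/60, …
g: a_k = -2, 0, 1, 0, -1/12, 0, …
h₀=f+g: left-lcm gives L₀, ord ≤ 3.
h=∫h₀ ⇒ L = L₀·Dx.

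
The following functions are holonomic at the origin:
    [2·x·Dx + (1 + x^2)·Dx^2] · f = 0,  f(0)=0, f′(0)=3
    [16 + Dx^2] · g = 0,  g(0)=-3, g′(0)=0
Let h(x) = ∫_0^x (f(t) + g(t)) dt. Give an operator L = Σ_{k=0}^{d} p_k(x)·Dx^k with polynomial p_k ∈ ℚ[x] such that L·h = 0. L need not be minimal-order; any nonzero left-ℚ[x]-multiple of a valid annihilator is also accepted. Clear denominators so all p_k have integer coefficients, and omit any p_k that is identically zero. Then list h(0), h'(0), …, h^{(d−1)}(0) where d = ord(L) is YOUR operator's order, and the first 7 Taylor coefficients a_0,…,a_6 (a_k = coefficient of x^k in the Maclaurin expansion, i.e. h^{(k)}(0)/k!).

L = (64·x + 704·x^3 + 256·x^5)·Dx^2 + (112 + 416·x^2 + 432·x^4 + 128·x^6)·Dx^3 + (4·x + 44·x^3 + 16·x^5)·Dx^4 + (7 + 26·x^2 + 27·x^4 + 8·x^6)·Dx^5  (order 5).
h: a_k = 0, -3, 3/2, 8, -1/4, -32/5, 1/10, …
ICs: h(0) = 0, h′(0) = -3, h′′(0) = 3, h′′′(0) = 48, h′′′′(0) = -6.

f: a_k = 0, 3, 0, -1, 0, 3/5, 0, …
g: a_k = -3, 0, 24, 0, -32, 0, 256/15, …
Sum ⇒ L₀ = lclm(L_f,L_g) in ℚ(x)⟨Dx⟩.
h=∫₀ˣh₀: take L = L₀·Dx.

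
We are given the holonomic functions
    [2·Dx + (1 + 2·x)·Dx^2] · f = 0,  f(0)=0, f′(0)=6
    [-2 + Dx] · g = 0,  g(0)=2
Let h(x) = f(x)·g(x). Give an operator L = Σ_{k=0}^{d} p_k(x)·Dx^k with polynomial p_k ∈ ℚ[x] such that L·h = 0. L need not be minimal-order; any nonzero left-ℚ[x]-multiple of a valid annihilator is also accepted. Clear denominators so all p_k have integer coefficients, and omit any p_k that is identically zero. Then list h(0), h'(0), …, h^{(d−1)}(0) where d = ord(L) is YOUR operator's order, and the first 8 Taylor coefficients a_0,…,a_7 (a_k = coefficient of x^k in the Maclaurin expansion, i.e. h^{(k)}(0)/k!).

L = 8·x + (-2 - 8·x)·Dx + (1 + 2·x)·Dx^2  (order 2).
h: a_k = 0, 12, 12, 16, 0, 72/5, -56/3, 736/21, …
ICs: h(0) = 0, h′(0) = 12.

f: a_k = 0, 6, -6, 8, -12, 96/5, -32, 384/7, …
g: a_k = 2, 4, 4, 8/3, 4/3, 8/15, 8/45, 16/315, …
Product ⇒ symmetric product L₀, ord ≤ 2.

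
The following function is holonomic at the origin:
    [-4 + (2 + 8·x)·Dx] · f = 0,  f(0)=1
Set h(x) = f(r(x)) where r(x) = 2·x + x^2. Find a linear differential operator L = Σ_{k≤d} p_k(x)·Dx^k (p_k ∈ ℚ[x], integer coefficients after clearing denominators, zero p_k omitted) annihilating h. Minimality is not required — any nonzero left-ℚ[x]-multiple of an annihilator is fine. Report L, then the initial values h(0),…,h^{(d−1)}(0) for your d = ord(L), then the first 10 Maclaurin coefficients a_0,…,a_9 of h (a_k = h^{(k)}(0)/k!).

f: a_k = 1, 2, -2, 4, -10, 28, -84, 264, -858, 2860, …
Substitute x→r, Dx→(1/r')Dx; clear ⇒ L₀.
L = (-4 - 4·x) + (1 + 8·x + 4·x^2)·Dx  (order 1).
h: a_k = 1, 4, -6, 24, -114, 600, -3372, 19824, -120426, 749976, …
ICs: h(0) = 1.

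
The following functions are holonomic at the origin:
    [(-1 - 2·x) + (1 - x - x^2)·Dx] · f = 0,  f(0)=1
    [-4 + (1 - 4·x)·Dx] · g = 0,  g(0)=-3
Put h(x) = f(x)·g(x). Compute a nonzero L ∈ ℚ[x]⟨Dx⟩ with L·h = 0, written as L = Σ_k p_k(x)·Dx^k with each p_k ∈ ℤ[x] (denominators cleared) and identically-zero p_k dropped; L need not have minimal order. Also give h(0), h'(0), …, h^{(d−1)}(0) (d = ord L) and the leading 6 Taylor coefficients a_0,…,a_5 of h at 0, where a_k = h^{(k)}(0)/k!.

L = (-5 + 6·x + 12·x^2) + (1 - 5·x + 3·x^2 + 4·x^3)·Dx  (order 1).
h: a_k = -3, -15, -66, -273, -1107, -4452, …
ICs: h(0) = -3.

f: a_k = 1, 1, 2, 3, 5, 8, …
g: a_k = -3, -12, -48, -192, -768, -3072, …
h₀=f·g: eliminate ⇒ L₀, order ≤ 1·1.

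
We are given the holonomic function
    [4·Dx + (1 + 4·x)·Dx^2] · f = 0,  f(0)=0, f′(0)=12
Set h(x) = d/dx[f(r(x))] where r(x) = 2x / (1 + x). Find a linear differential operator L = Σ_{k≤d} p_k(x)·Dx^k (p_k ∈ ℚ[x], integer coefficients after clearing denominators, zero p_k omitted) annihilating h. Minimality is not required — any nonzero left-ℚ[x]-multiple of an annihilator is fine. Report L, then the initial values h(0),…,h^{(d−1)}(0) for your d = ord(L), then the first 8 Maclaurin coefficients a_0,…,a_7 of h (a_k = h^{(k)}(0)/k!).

f: a_k = 0, 12, -24, 64, -192, 3072/5, -2048, 49152/7, …
f∘r: x↦r, Dx↦Dx/r' in L_f ⇒ L₀.
Differentiate: ansatz ord ≤ ord L₀ ⇒ L.
L = (10 + 18·x) + (1 + 10·x + 9·x^2)·Dx  (order 1).
h: a_k = 24, -240, 2184, -19680, 177144, -1594320, 14348904, -129140160, …
ICs: h(0) = 24.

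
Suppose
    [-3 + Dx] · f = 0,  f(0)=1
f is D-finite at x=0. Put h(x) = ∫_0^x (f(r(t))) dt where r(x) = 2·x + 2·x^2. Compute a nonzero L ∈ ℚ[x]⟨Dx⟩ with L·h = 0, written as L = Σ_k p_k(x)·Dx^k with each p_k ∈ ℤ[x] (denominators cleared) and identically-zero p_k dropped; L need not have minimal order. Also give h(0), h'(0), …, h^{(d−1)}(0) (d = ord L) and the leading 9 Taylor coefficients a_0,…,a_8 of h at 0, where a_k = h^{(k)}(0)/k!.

L = (-6 - 12·x)·Dx + Dx^2  (order 2).
h: a_k = 0, 1, 3, 8, 18, 36, 324/5, 3744/35, 5724/35, …
ICs: h(0) = 0, h′(0) = 1.

f: a_k = 1, 3, 9/2, 9/2, 27/8, 81/40, 81/80, 243/560, 729/4480, …
Substitute x→r, Dx→(1/r')Dx; clear ⇒ L₀.
∫: right-multiply L₀ by Dx.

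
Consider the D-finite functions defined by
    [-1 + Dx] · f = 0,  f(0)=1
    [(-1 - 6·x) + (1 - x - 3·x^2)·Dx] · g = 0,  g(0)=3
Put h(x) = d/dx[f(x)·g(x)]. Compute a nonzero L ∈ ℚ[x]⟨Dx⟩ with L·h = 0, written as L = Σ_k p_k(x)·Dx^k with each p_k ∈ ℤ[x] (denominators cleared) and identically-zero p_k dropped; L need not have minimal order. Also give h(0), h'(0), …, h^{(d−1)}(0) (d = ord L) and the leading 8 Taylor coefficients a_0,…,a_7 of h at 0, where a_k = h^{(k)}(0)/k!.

L = (11 + 26·x + 31·x^2 - 30·x^3 + 9·x^4) + (-2 - 3·x + 14·x^2 + 12·x^3 - 9·x^4)·Dx  (order 1).
h: a_k = 6, 33, 105, 677/2, 3793/4, 106447/40, 850483/120, 6298165/336, …
ICs: h(0) = 6.

f: a_k = 1, 1, 1/2, 1/6, 1/24, 1/120, 1/720, 1/5040, …
g: a_k = 3, 3, 12, 21, 57, 120, 291, 651, …
L₀ := L_f ⊗_s L_g (sym. prod.), ord ≤ 1.
h₀' ⇒ L via d/dx closure of L₀.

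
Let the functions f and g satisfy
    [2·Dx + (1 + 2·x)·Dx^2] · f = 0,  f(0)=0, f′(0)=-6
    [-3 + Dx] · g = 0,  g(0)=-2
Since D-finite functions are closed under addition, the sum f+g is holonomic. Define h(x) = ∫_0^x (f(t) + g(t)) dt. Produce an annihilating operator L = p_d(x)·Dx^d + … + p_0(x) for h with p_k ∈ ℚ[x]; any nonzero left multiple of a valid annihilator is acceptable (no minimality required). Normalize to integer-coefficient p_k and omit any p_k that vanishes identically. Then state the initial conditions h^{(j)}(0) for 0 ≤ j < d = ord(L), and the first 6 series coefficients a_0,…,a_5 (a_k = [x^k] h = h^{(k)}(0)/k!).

f: a_k = 0, -6, 6, -8, 12, -96/5, …
g: a_k = -2, -6, -9, -9, -27/4, -81/20, …
L₀ := lclm(L_f,L_g); ord L₀ ≤ 2+1.
∫: right-multiply L₀ by Dx.
L = (-42 - 36·x)·Dx^2 + (-1 - 36·x - 36·x^2)·Dx^3 + (5 + 16·x + 12·x^2)·Dx^4  (order 4).
h: a_k = 0, -2, -6, -1, -17/4, 21/20, …
ICs: h(0) = 0, h′(0) = -2, h′′(0) = -12, h′′′(0) = -6.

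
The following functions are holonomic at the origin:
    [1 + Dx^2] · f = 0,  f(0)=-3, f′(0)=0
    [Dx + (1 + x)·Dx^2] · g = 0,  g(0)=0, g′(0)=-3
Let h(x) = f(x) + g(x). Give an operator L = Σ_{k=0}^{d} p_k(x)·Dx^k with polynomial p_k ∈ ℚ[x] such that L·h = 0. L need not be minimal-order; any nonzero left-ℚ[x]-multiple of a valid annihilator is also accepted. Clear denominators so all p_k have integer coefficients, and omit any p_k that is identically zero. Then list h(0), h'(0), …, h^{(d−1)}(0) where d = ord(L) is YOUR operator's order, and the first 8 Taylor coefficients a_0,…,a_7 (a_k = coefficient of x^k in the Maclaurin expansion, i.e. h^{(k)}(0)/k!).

f: a_k = -3, 0, 3/2, 0, -1/8, 0, 1/240, 0, …
g: a_k = 0, -3, 3/2, -1, 3/4, -3/5, 1/2, -3/7, …
f+g: L₀ = lclm(L_f,L_g), ord ≤ 2+2.
L = (7 + 2·x + x^2)·Dx + (3 + 5·x + 3·x^2 + x^3)·Dx^2 + (7 + 2·x + x^2)·Dx^3 + (3 + 5·x + 3·x^2 + x^3)·Dx^4  (order 4).
h: a_k = -3, -3, 3, -1, 5/8, -3/5, 121/240, -3/7, …
ICs: h(0) = -3, h′(0) = -3, h′′(0) = 6, h′′′(0) = -6.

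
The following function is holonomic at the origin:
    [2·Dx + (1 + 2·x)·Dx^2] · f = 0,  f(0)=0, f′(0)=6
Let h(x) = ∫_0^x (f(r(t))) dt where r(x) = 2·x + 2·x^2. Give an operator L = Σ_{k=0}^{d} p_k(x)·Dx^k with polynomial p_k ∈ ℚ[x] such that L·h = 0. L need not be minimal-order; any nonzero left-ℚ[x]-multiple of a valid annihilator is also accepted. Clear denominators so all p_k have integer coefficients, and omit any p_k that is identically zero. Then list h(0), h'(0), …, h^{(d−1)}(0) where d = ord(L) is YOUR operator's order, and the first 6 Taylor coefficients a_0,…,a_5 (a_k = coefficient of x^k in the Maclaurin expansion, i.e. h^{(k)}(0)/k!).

L = 2·Dx^2 + (1 + 2·x)·Dx^3  (order 3).
h: a_k = 0, 0, 6, -4, 4, -24/5, …
ICs: h(0) = 0, h′(0) = 0, h′′(0) = 12.

f: a_k = 0, 6, -6, 8, -12, 96/5, …
Substitute x→r, Dx→(1/r')Dx; clear ⇒ L₀.
h=∫₀ˣh₀: take L = L₀·Dx.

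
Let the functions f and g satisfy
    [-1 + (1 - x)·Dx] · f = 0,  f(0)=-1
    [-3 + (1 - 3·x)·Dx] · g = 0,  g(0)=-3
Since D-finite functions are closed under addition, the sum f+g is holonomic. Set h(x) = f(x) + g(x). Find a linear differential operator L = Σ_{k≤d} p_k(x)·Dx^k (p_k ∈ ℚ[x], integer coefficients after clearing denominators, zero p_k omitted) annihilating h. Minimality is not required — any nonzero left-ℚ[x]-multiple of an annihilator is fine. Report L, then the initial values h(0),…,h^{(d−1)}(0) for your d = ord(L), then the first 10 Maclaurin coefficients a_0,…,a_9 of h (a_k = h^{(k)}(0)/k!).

L = -6 + (8 - 12·x)·Dx + (-1 + 4·x - 3·x^2)·Dx^2  (order 2).
h: a_k = -4, -10, -28, -82, -244, -730, -2188, -6562, -19684, -59050, …
ICs: h(0) = -4, h′(0) = -10.

f: a_k = -1, -1, -1, -1, -1, -1, -1, -1, -1, -1, …
g: a_k = -3, -9, -27, -81, -243, -729, -2187, -6561, -19683, -59049, …
f+g: L₀ = lclm(L_f,L_g), ord ≤ 1+1.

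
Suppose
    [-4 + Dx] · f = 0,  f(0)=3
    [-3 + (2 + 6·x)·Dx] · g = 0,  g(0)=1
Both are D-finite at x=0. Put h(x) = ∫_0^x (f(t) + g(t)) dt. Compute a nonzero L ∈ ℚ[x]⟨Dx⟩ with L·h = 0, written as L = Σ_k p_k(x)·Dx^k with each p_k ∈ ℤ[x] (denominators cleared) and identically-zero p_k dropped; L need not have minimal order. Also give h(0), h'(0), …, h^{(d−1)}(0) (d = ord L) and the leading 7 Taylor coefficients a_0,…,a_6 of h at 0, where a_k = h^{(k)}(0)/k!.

L = (132 + 288·x)·Dx + (-73 - 384·x - 576·x^2)·Dx^2 + (10 + 78·x + 144·x^2)·Dx^3  (order 3).
h: a_k = 0, 4, 27/4, 61/8, 539/64, 3691/640, 41273/7680, …
ICs: h(0) = 0, h′(0) = 4, h′′(0) = 27/2.

f: a_k = 3, 12, 24, 32, 32, 128/5, 256/15, …
g: a_k = 1, 3/2, -9/8, 27/16, -405/128, 1701/256, -15309/1024, …
L₀ := lclm(L_f,L_g); ord L₀ ≤ 1+1.
Integrate: L := L₀·Dx.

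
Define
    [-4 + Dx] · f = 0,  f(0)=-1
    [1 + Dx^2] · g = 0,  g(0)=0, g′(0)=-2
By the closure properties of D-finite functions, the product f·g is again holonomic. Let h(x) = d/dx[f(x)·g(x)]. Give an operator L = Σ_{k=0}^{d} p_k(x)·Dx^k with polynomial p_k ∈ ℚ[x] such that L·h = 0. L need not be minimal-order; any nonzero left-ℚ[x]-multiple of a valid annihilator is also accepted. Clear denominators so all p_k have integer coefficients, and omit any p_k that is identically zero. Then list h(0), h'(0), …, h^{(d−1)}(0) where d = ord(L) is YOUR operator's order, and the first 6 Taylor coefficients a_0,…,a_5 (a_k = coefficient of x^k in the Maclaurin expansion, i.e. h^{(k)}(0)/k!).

L = 17 - 8·Dx + Dx^2  (order 2).
h: a_k = 2, 16, 47, 80, 1121/12, 1222/15, …
ICs: h(0) = 2, h′(0) = 16.

f: a_k = -1, -4, -8, -32/3, -32/3, -128/15, …
g: a_k = 0, -2, 0, 1/3, 0, -1/60, …
L₀ := L_f ⊗_s L_g (sym. prod.), ord ≤ 2.
h=h₀': d/dx-closure on L₀ ⇒ L.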